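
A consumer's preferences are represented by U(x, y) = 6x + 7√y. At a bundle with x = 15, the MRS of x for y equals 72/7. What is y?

MU_x = 6, MU_y = 7/(2√y).
MRS = 6 ÷ (7/(2√y)).
MRS depends only on y: (12/7)·√y = 72/7 ⇒ √y = (72/7)/(12/7) = 6 ⇒ y = 36.

y = 36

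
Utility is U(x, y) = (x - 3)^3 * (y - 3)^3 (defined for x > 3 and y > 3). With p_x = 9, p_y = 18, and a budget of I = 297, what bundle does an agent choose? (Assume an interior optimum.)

x* = 15, y* = 9

MU_x = 3·(x−3)^2·(y−3)^3, MU_y = 3·(x−3)^3·(y−3)^2.
MRS = (y−3)/(x−3).
Tangency: set MRS = p_x/p_y = 9/18 = 0.5.
So (y − 3)/(x − 3) = 0.5, i.e. (y − 3) = 0.5·(x − 3).
Rewrite the budget in excess-of-subsistence terms: 9·(x − 3) + 18·(y − 3) = 297 − 9·3 − 18·3 = 216.
Substituting, 18·(x − 3) = 216, so x − 3 = 12 and x* = 15.
Then y − 3 = 0.5·12 = 6, so y* = 9.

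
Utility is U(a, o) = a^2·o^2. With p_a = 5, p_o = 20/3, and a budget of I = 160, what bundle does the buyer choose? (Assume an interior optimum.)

MU_a = 2·a·o^2 and MU_o = 2·a^2·o.
MRS = MU_a/MU_o = o/a.
Tangency: set MRS = p_a/p_o = 5/(20/3) = 0.75.
So o/a = 0.75, i.e. o = 0.75·a.
Substitute into the budget 5·a + (20/3)·o = 160: 10·a = 160, so a* = 16.
Then o* = 0.75·16 = 12.

a* = 16, o* = 12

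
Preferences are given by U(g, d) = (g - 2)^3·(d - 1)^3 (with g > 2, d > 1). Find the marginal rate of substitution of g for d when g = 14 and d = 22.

MRS = 1.75

MU_g = 3·(g−2)^2·(d−1)^3, MU_d = 3·(g−2)^3·(d−1)^2.
MRS = (d−1)/(g−2).
At (14, 22): MRS = 1.75.
The indifference curve has slope −1.75 at this bundle.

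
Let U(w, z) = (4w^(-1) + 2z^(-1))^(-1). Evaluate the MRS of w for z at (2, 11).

MRS = 60.5

For CES with ρ = -1, MRS = (4/2)·(z/w)^2.
At (2, 11): MRS = 60.5.
That is, one extra unit of w is worth 60.5 units of z at the margin.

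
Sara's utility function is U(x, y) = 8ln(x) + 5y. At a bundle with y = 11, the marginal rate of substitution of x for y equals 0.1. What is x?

x = 16

MU_x = 8/x, MU_y = 5.
MRS = 8/x ÷ 5.
MRS depends only on x: 1.6/x = 0.1 ⇒ x = 1.6/0.1 = 16.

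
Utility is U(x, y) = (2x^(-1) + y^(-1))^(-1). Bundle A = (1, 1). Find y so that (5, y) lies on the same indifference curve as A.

U depends on (x, y) only through S = 2x^(-1) + y^(-1), so equal utility means equal S. At (1, 1): S = 3.
With x = 5: 2·5^(-1) = 0.4, so y^(-1) = 3 − 0.4 = 2.6.
Hence y = 1/2.6 = 5/13.
Check: U(5, 5/13) = 0.3333.

y = 5/13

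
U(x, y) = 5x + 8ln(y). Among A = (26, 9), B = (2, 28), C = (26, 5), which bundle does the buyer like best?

Bundle A

Evaluate utility at each bundle:
U(A) = 147.578.
U(B) = 36.658.
U(C) = 142.876.
Highest utility is A, so A ≻ C ≻ B.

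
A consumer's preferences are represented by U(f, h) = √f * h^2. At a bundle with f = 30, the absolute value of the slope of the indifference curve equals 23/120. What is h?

MU_f = 0.5·f^(-0.5)·h^2 and MU_h = 2·√f·h.
MRS = MU_f/MU_h = (0.25)·h/f.
Substitute f = 30: MRS = h/120. Setting h/120 = 23/120 gives h = (23/120)·120 = 23.

h = 23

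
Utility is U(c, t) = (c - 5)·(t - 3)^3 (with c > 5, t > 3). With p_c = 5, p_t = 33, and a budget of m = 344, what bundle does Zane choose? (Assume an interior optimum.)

MU_c = (t−3)^3, MU_t = 3·(c−5)·(t−3)^2.
MRS = (1/3)·(t−3)/(c−5).
Tangency: set MRS = p_c/p_t = 5/33.
So (1/3)·(t − 3)/(c − 5) = 5/33, i.e. (t − 3) = (5/11)·(c − 5).
Rewrite the budget in excess-of-subsistence terms: 5·(c − 5) + 33·(t − 3) = 344 − 5·5 − 33·3 = 220.
Substituting, 20·(c − 5) = 220, so c − 5 = 11 and c* = 16.
Then t − 3 = (5/11)·11 = 5, so t* = 8.

c* = 16, t* = 8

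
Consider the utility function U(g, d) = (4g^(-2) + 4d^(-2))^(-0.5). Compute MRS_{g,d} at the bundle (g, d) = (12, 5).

For CES with ρ = -2, MRS = (d/g)^3.
At (12, 5): MRS = 125/1728.
The indifference curve has slope −125/1728 at this bundle.

MRS = 125/1728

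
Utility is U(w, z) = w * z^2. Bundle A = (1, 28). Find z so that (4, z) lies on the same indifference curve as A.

z = 14

U(1, 28) = 784.
Set U(4, z) = 784 and solve.
With w = 4: z^2 = 784/4 = 196; taking the square root, z = 14.
Check: U(4, 14) = 784.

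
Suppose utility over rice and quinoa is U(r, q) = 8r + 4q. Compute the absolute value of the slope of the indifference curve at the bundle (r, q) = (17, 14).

MRS = 2

MU_r = 8, MU_q = 4, so MRS = 8/4 = 2 at every bundle.
At (17, 14): MRS = 2.
The indifference curve has slope −2 at this bundle.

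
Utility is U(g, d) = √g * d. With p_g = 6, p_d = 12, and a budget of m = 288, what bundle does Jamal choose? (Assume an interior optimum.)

g* = 16, d* = 16

MU_g = 0.5·g^(-0.5)·d and MU_d = √g.
MRS = MU_g/MU_d = (0.5)·d/g.
Tangency: set MRS = p_g/p_d = 6/12 = 0.5.
So (0.5)·d/g = 0.5, i.e. d = g.
Substitute into the budget 6·g + 12·d = 288: 18·g = 288, so g* = 16.
Then d* = 16.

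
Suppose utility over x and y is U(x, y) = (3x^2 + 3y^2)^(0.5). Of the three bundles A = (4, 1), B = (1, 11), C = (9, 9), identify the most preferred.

Bundle C

Evaluate utility at each bundle:
U(A) = 7.141.
U(B) = 19.131.
U(C) = 22.045.
Highest utility is C, so C ≻ B ≻ A.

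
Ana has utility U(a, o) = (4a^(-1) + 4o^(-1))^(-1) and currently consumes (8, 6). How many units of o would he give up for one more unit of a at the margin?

For CES with ρ = -1, MRS = (o/a)^2.
At (8, 6): MRS = 9/16.
So at (8, 6) the consumer would give up 9/16 units of o for one more unit of a.

MRS = 9/16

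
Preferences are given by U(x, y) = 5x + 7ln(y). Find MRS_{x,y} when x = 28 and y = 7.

MU_x = 5, MU_y = 7/y.
MRS = 5 ÷ (7/y).
At (28, 7): MRS = 5.
So at (28, 7) the consumer would give up 5 units of y for one more unit of x.

MRS = 5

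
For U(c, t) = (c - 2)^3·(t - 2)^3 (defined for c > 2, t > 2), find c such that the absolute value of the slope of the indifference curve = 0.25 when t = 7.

c = 22

MU_c = 3·(c−2)^2·(t−2)^3, MU_t = 3·(c−2)^3·(t−2)^2.
MRS = (t−2)/(c−2).
Substitute t = 7: MRS = 5/(c − 2). Setting this equal to 0.25 gives c − 2 = 5/0.25 = 20, so c = 22.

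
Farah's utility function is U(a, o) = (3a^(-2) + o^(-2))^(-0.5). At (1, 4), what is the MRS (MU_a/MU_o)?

For CES with ρ = -2, MRS = (3/1)·(o/a)^3.
At (1, 4): MRS = 192.
The indifference curve has slope −192 at this bundle.

MRS = 192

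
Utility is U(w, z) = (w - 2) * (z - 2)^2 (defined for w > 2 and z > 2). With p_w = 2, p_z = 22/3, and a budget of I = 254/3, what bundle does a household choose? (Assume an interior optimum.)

MU_w = (z−2)^2, MU_z = 2·(w−2)·(z−2).
MRS = (1/2)·(z−2)/(w−2).
Tangency: set MRS = p_w/p_z = 2/(22/3) = 3/11.
So (1/2)·(z − 2)/(w − 2) = 3/11, i.e. (z − 2) = (6/11)·(w − 2).
Rewrite the budget in excess-of-subsistence terms: 2·(w − 2) + (22/3)·(z − 2) = 254/3 − 2·2 − (22/3)·2 = 66.
Substituting, 6·(w − 2) = 66, so w − 2 = 11 and w* = 13.
Then z − 2 = (6/11)·11 = 6, so z* = 8.

w* = 13, z* = 8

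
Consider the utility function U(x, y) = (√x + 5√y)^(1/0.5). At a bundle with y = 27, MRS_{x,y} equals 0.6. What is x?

x = 3

For CES with ρ = 0.5, MRS = (1/5)·√(y/x).
Setting (1/5)·√(27/x) = 0.6 gives √(27/x) = 3, so 27/x = 9 and x = 3.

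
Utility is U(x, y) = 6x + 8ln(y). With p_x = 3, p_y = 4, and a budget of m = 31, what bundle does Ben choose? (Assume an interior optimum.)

x* = 9, y* = 1

MU_x = 6, MU_y = 8/y.
MRS = 6 ÷ (8/y).
Tangency: set MRS = p_x/p_y = 3/4 = 0.75.
MRS depends only on y: 0.75·y = 0.75 ⇒ y* = 0.75/0.75 = 1.
From the budget, 3·x = 31 − 4·1 = 27, so x* = 9.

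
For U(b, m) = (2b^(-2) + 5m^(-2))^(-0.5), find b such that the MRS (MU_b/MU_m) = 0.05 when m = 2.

For CES with ρ = -2, MRS = (2/5)·(m/b)^3.
Setting (2/5)·(2/b)^3 = 0.05 gives (2/b)^3 = 0.125, so 2/b = 0.5 and b = 4.

b = 4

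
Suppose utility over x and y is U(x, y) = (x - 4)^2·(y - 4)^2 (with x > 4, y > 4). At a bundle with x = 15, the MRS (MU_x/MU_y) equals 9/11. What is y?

y = 13

MU_x = 2·(x−4)·(y−4)^2, MU_y = 2·(x−4)^2·(y−4).
MRS = (y−4)/(x−4).
Substitute x = 15: MRS = (y − 4)/11. Setting this equal to 9/11 gives y − 4 = (9/11)·11 = 9, so y = 13.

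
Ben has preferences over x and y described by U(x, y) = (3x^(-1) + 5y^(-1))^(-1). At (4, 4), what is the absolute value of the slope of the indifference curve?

For CES with ρ = -1, MRS = (3/5)·(y/x)^2.
At (4, 4): MRS = 0.6.
That is, one extra unit of x is worth 0.6 units of y at the margin.

MRS = 0.6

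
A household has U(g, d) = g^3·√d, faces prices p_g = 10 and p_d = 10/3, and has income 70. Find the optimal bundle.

MU_g = 3·g^2·√d and MU_d = 0.5·g^3·d^(-0.5).
MRS = MU_g/MU_d = (6)·d/g.
Tangency: set MRS = p_g/p_d = 10/(10/3) = 3.
So (6)·d/g = 3, i.e. d = 0.5·g.
Substitute into the budget 10·g + (10/3)·d = 70: (35/3)·g = 70, so g* = 6.
Then d* = 0.5·6 = 3.

g* = 6, d* = 3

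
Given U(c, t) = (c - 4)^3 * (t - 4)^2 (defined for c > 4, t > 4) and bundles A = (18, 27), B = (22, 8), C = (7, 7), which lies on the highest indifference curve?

Evaluate utility at each bundle:
U(A) = 1451576.
U(B) = 93312.
U(C) = 243.
Highest utility is A, so A ≻ B ≻ C.

Bundle A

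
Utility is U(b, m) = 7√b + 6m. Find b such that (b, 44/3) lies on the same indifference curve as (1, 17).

b = 9

U(1, 17) = 109.
Set U(b, 44/3) = 109 and solve.
With m = 44/3: 7√b = 109 − 6·44/3 = 21, so √b = 3 and b = 9.
Check: U(9, 44/3) = 109.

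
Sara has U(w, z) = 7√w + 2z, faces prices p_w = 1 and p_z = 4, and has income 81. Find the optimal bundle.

w* = 49, z* = 8

MU_w = 7/(2√w), MU_z = 2.
MRS = 7/(2√w) ÷ 2.
Tangency: set MRS = p_w/p_z = 1/4 = 0.25.
MRS depends only on w: 1.75/√w = 0.25 ⇒ √w = 1.75/0.25 = 7 ⇒ w* = 49.
From the budget, 4·z = 81 − 1·49 = 32, so z* = 8.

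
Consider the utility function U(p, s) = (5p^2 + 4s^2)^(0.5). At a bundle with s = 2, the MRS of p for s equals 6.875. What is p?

p = 11

For CES with ρ = 2, MRS = (5/4)·(s/p)^(-1).
Setting (5/4)·(2/p)^(-1) = 6.875 gives (2/p)^(-1) = 5.5, so 2/p = 2/11 and p = 11.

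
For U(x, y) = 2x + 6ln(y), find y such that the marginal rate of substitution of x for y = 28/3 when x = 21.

MU_x = 2, MU_y = 6/y.
MRS = 2 ÷ (6/y).
MRS depends only on y: (1/3)·y = 28/3 ⇒ y = (28/3)/(1/3) = 28.

y = 28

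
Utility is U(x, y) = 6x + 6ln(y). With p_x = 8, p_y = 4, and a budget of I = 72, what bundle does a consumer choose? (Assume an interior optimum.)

x* = 8, y* = 2

MU_x = 6, MU_y = 6/y.
MRS = 6 ÷ (6/y).
Tangency: set MRS = p_x/p_y = 8/4 = 2.
MRS depends only on y: y = 2 ⇒ y* = 2.
From the budget, 8·x = 72 − 4·2 = 64, so x* = 8.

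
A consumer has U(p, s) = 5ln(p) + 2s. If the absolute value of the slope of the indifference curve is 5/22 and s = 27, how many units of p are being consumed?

p = 11

MU_p = 5/p, MU_s = 2.
MRS = 5/p ÷ 2.
MRS depends only on p: 2.5/p = 5/22 ⇒ p = 2.5/(5/22) = 11.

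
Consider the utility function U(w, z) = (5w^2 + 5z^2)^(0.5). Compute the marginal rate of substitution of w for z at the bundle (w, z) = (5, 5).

MRS = 1

For CES with ρ = 2, MRS = (z/w)^(-1).
At (5, 5): MRS = 1.
That is, one extra unit of w is worth 1 units of z at the margin.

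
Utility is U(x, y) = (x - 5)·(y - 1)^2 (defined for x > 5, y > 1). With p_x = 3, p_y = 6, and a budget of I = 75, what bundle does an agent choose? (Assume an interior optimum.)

x* = 11, y* = 7

MU_x = (y−1)^2, MU_y = 2·(x−5)·(y−1).
MRS = (1/2)·(y−1)/(x−5).
Tangency: set MRS = p_x/p_y = 3/6 = 0.5.
So (1/2)·(y − 1)/(x − 5) = 0.5, i.e. (y − 1) = (x − 5).
Rewrite the budget in excess-of-subsistence terms: 3·(x − 5) + 6·(y − 1) = 75 − 3·5 − 6·1 = 54.
Substituting, 9·(x − 5) = 54, so x − 5 = 6 and x* = 11.
Then y − 1 = 6, so y* = 7.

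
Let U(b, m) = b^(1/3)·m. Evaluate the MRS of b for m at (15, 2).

MU_b = 1/3·b^(-2/3)·m and MU_m = b^(1/3).
MRS = MU_b/MU_m = (1/3)·m/b.
At (15, 2): MRS = 2/45.
That is, one extra unit of b is worth 2/45 units of m at the margin.

MRS = 2/45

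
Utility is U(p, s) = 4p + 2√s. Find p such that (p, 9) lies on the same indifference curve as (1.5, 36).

U(1.5, 36) = 18.
Set U(p, 9) = 18 and solve.
With s = 9: √9 = 3, so 4p = 18 − 2·3 = 12 and p = 3.
Check: U(3, 9) = 18.

p = 3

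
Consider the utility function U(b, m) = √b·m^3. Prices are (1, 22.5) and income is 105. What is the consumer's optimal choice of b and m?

MU_b = 0.5·b^(-0.5)·m^3 and MU_m = 3·√b·m^2.
MRS = MU_b/MU_m = (1/6)·m/b.
Tangency: set MRS = p_b/p_m = 1/22.5 = 2/45.
So (1/6)·m/b = 2/45, i.e. m = (4/15)·b.
Substitute into the budget 1·b + 22.5·m = 105: 7·b = 105, so b* = 15.
Then m* = (4/15)·15 = 4.

b* = 15, m* = 4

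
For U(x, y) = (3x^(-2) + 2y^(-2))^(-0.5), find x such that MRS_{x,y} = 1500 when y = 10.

For CES with ρ = -2, MRS = (3/2)·(y/x)^3.
Setting (3/2)·(10/x)^3 = 1500 gives (10/x)^3 = 1000, so 10/x = 10 and x = 1.

x = 1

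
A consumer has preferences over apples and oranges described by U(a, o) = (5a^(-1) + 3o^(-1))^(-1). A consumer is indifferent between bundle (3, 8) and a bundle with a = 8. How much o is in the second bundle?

o = 36/17

U depends on (a, o) only through S = 5a^(-1) + 3o^(-1), so equal utility means equal S. At (3, 8): S = 49/24.
With a = 8: 5·8^(-1) = 0.625, so 3o^(-1) = 49/24 − 0.625 = 17/12, i.e. o^(-1) = 17/36.
Hence o = 1/(17/36) = 36/17.
Check: U(8, 36/17) = 0.4898.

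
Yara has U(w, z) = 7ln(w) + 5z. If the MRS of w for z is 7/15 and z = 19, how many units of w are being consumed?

MU_w = 7/w, MU_z = 5.
MRS = 7/w ÷ 5.
MRS depends only on w: 1.4/w = 7/15 ⇒ w = 1.4/(7/15) = 3.

w = 3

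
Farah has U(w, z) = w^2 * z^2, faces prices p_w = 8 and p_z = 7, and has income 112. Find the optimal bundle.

MU_w = 2·w·z^2 and MU_z = 2·w^2·z.
MRS = MU_w/MU_z = z/w.
Tangency: set MRS = p_w/p_z = 8/7.
So z/w = 8/7, i.e. z = (8/7)·w.
Substitute into the budget 8·w + 7·z = 112: 16·w = 112, so w* = 7.
Then z* = (8/7)·7 = 8.

w* = 7, z* = 8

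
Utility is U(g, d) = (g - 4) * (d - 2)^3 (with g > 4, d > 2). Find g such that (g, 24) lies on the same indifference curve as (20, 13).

g = 6

U(20, 13) = 21296.
Set U(g, 24) = 21296 and solve.
With d = 24: (24 − 2)^3 = 10648, so (g − 4) = 21296/10648 = 2.
So g = 4 + 2 = 6.
Check: U(6, 24) = 21296.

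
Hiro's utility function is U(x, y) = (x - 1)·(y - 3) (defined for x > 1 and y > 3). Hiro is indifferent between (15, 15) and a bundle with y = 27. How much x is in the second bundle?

x = 8

U(15, 15) = 168.
Set U(x, 27) = 168 and solve.
With y = 27: (27 − 3) = 24, so (x − 1) = 168/24 = 7.
So x = 1 + 7 = 8.
Check: U(8, 27) = 168.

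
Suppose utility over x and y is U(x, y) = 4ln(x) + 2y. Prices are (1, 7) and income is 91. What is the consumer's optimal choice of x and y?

x* = 14, y* = 11

MU_x = 4/x, MU_y = 2.
MRS = 4/x ÷ 2.
Tangency: set MRS = p_x/p_y = 1/7.
MRS depends only on x: 2/x = 1/7 ⇒ x* = 2/(1/7) = 14.
From the budget, 7·y = 91 − 1·14 = 77, so y* = 11.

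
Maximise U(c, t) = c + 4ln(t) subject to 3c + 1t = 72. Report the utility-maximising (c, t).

c* = 20, t* = 12

MU_c = 1, MU_t = 4/t.
MRS = 1 ÷ (4/t).
Tangency: set MRS = p_c/p_t = 3/1 = 3.
MRS depends only on t: 0.25·t = 3 ⇒ t* = 3/0.25 = 12.
From the budget, 3·c = 72 − 1·12 = 60, so c* = 20.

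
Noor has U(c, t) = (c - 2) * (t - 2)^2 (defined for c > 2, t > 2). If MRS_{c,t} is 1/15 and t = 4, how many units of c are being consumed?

c = 17

MU_c = (t−2)^2, MU_t = 2·(c−2)·(t−2).
MRS = (1/2)·(t−2)/(c−2).
Substitute t = 4: MRS = 1/(c − 2). Setting this equal to 1/15 gives c − 2 = 1/(1/15) = 15, so c = 17.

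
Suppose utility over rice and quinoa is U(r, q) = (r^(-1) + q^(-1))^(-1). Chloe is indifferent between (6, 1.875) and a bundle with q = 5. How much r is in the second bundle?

r = 2

U depends on (r, q) only through S = r^(-1) + q^(-1), so equal utility means equal S. At (6, 1.875): S = 0.7.
With q = 5: 5^(-1) = 0.2, so r^(-1) = 0.7 − 0.2 = 0.5.
Hence r = 1/0.5 = 2.
Check: U(2, 5) = 1.4286.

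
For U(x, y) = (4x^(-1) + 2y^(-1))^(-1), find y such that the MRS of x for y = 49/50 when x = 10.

For CES with ρ = -1, MRS = (4/2)·(y/x)^2.
Setting (4/2)·(y/10)^2 = 49/50 gives (y/10)^2 = 49/100, so y/10 = 0.7 and y = 7.

y = 7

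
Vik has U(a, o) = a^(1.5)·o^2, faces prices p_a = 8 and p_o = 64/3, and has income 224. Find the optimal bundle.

a* = 12, o* = 6

MU_a = 1.5·√a·o^2 and MU_o = 2·a^(1.5)·o.
MRS = MU_a/MU_o = (0.75)·o/a.
Tangency: set MRS = p_a/p_o = 8/(64/3) = 0.375.
So (0.75)·o/a = 0.375, i.e. o = 0.5·a.
Substitute into the budget 8·a + (64/3)·o = 224: (56/3)·a = 224, so a* = 12.
Then o* = 0.5·12 = 6.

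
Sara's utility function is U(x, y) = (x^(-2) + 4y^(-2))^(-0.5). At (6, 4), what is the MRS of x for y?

For CES with ρ = -2, MRS = (1/4)·(y/x)^3.
At (6, 4): MRS = 2/27.
So at (6, 4) the consumer would give up 2/27 units of y for one more unit of x.

MRS = 2/27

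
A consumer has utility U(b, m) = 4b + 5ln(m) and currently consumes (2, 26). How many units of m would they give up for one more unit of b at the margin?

MU_b = 4, MU_m = 5/m.
MRS = 4 ÷ (5/m).
At (2, 26): MRS = 20.8.
That is, one extra unit of b is worth 20.8 units of m at the margin.

MRS = 20.8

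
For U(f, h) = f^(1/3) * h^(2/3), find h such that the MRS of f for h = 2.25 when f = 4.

h = 18

MU_f = 1/3·f^(-2/3)·h^(2/3) and MU_h = 2/3·f^(1/3)·h^(-1/3).
MRS = MU_f/MU_h = (0.5)·h/f.
Substitute f = 4: MRS = h/8. Setting h/8 = 2.25 gives h = 2.25·8 = 18.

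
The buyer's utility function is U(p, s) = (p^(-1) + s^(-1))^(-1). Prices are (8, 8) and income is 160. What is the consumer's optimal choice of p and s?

p* = 10, s* = 10

For CES with ρ = -1, MRS = (s/p)^2.
Tangency: set MRS = p_p/p_s = 8/8 = 1.
So (s/p)^2 = 1; taking the square root, s/p = 1, i.e. s = p.
Substitute into the budget 8·p + 8·s = 160: 16·p = 160, so p* = 10 and s* = 10.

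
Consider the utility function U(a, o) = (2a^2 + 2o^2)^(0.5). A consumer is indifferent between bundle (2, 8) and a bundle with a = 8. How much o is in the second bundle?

U depends on (a, o) only through S = 2a^2 + 2o^2, so equal utility means equal S. At (2, 8): S = 136.
With a = 8: 2·8^2 = 128, so 2o^2 = 136 − 128 = 8, i.e. o^2 = 4.
Hence o = √4 = 2.
Check: U(8, 2) = 11.6619.

o = 2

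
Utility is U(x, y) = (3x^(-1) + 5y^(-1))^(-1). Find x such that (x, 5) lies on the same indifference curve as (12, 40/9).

x = 8

U depends on (x, y) only through S = 3x^(-1) + 5y^(-1), so equal utility means equal S. At (12, 40/9): S = 1.375.
With y = 5: 5·5^(-1) = 1, so 3x^(-1) = 1.375 − 1 = 0.375, i.e. x^(-1) = 0.125.
Hence x = 1/0.125 = 8.
Check: U(8, 5) = 0.7273.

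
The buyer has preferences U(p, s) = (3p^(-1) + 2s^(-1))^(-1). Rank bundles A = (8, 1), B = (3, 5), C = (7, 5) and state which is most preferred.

Evaluate utility at each bundle:
U(A) = 0.421.
U(B) = 0.714.
U(C) = 1.207.
Highest utility is C, so C ≻ B ≻ A.

Bundle C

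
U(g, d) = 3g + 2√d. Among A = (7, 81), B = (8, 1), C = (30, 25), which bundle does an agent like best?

Evaluate utility at each bundle:
U(A) = 39.000.
U(B) = 26.000.
U(C) = 100.000.
Highest utility is C, so C ≻ A ≻ B.

Bundle C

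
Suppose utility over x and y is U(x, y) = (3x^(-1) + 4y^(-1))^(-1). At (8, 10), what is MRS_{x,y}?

For CES with ρ = -1, MRS = (3/4)·(y/x)^2.
At (8, 10): MRS = 75/64.
That is, one extra unit of x is worth 75/64 units of y at the margin.

MRS = 75/64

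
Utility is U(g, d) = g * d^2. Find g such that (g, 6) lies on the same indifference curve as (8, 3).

g = 2

U(8, 3) = 72.
Set U(g, 6) = 72 and solve.
With d = 6: 6^2 = 36, so g = 72/36 = 2.
Check: U(2, 6) = 72.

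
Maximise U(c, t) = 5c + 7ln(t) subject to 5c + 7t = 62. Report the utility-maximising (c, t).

c* = 11, t* = 1

MU_c = 5, MU_t = 7/t.
MRS = 5 ÷ (7/t).
Tangency: set MRS = p_c/p_t = 5/7.
MRS depends only on t: (5/7)·t = 5/7 ⇒ t* = (5/7)/(5/7) = 1.
From the budget, 5·c = 62 − 7·1 = 55, so c* = 11.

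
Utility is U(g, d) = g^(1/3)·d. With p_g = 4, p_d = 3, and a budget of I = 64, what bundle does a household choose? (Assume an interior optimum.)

g* = 4, d* = 16

MU_g = 1/3·g^(-2/3)·d and MU_d = g^(1/3).
MRS = MU_g/MU_d = (1/3)·d/g.
Tangency: set MRS = p_g/p_d = 4/3.
So (1/3)·d/g = 4/3, i.e. d = 4·g.
Substitute into the budget 4·g + 3·d = 64: 16·g = 64, so g* = 4.
Then d* = 4·4 = 16.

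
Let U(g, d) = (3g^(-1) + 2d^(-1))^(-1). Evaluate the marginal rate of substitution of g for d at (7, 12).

For CES with ρ = -1, MRS = (3/2)·(d/g)^2.
At (7, 12): MRS = 216/49.
The indifference curve has slope −216/49 at this bundle.

MRS = 216/49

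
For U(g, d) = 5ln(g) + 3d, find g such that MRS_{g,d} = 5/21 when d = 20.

MU_g = 5/g, MU_d = 3.
MRS = 5/g ÷ 3.
MRS depends only on g: (5/3)/g = 5/21 ⇒ g = (5/3)/(5/21) = 7.

g = 7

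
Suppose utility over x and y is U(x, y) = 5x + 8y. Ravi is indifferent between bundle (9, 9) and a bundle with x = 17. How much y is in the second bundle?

y = 4

U(9, 9) = 117.
Set U(17, y) = 117 and solve.
5·17 + 8y = 117 ⇒ 8y = 32 ⇒ y = 4.
Check: U(17, 4) = 117.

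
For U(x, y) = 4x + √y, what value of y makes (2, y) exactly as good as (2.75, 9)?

y = 36

U(2.75, 9) = 14.
Set U(2, y) = 14 and solve.
With x = 2: √y = 14 − 4·2 = 6, so √y = 6 and y = 36.
Check: U(2, 36) = 14.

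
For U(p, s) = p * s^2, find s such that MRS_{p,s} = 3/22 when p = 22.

MU_p = s^2 and MU_s = 2·p·s.
MRS = MU_p/MU_s = (1/2)·s/p.
Substitute p = 22: MRS = s/44. Setting s/44 = 3/22 gives s = (3/22)·44 = 6.

s = 6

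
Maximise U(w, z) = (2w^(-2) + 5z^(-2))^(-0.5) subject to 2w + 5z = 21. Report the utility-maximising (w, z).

For CES with ρ = -2, MRS = (2/5)·(z/w)^3.
Tangency: set MRS = p_w/p_z = 2/5 = 0.4.
So (z/w)^3 = 1; taking the cube root, z/w = 1, i.e. z = w.
Substitute into the budget 2·w + 5·z = 21: 7·w = 21, so w* = 3 and z* = 3.

w* = 3, z* = 3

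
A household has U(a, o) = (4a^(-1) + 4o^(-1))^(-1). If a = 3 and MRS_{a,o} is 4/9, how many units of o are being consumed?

For CES with ρ = -1, MRS = (o/a)^2.
Setting (o/3)^2 = 4/9 gives o/3 = 2/3 and o = 2.

o = 2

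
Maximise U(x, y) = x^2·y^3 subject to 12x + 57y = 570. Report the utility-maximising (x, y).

MU_x = 2·x·y^3 and MU_y = 3·x^2·y^2.
MRS = MU_x/MU_y = (2/3)·y/x.
Tangency: set MRS = p_x/p_y = 12/57 = 4/19.
So (2/3)·y/x = 4/19, i.e. y = (6/19)·x.
Substitute into the budget 12·x + 57·y = 570: 30·x = 570, so x* = 19.
Then y* = (6/19)·19 = 6.

x* = 19, y* = 6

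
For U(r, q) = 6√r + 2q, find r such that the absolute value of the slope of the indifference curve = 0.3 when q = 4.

r = 25

MU_r = 6/(2√r), MU_q = 2.
MRS = 6/(2√r) ÷ 2.
MRS depends only on r: 1.5/√r = 0.3 ⇒ √r = 1.5/0.3 = 5 ⇒ r = 25.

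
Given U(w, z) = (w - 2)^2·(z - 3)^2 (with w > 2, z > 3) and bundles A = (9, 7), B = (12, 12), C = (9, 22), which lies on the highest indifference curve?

Bundle C

Evaluate utility at each bundle:
U(A) = 784.
U(B) = 8100.
U(C) = 17689.
Highest utility is C, so C ≻ B ≻ A.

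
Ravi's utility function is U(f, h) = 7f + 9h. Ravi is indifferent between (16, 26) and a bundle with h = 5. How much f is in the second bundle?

U(16, 26) = 346.
Set U(f, 5) = 346 and solve.
7f + 9·5 = 346 ⇒ 7f = 301 ⇒ f = 43.
Check: U(43, 5) = 346.

f = 43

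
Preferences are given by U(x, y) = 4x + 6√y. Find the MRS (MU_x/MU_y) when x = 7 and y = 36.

MU_x = 4, MU_y = 6/(2√y).
MRS = 4 ÷ (6/(2√y)).
At (7, 36): MRS = 8.
That is, one extra unit of x is worth 8 units of y at the margin.

MRS = 8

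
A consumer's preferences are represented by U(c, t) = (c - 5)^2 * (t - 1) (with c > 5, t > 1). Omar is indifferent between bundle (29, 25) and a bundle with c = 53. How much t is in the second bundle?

U(29, 25) = 13824.
Set U(53, t) = 13824 and solve.
With c = 53: (53 − 5)^2 = 2304, so (t − 1) = 13824/2304 = 6.
So t = 1 + 6 = 7.
Check: U(53, 7) = 13824.

t = 7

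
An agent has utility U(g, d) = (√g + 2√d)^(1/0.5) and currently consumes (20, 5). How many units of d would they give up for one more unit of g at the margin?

MRS = 0.25

For CES with ρ = 0.5, MRS = (1/2)·√(d/g).
At (20, 5): MRS = 0.25.
So at (20, 5) the consumer would give up 0.25 units of d for one more unit of g.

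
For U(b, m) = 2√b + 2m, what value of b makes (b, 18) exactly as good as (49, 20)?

b = 81

U(49, 20) = 54.
Set U(b, 18) = 54 and solve.
With m = 18: 2√b = 54 − 2·18 = 18, so √b = 9 and b = 81.
Check: U(81, 18) = 54.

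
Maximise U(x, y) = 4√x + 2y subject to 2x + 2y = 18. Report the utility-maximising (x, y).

x* = 1, y* = 8

MU_x = 4/(2√x), MU_y = 2.
MRS = 4/(2√x) ÷ 2.
Tangency: set MRS = p_x/p_y = 2/2 = 1.
MRS depends only on x: 1/√x = 1 ⇒ √x = 1/1 = 1 ⇒ x* = 1.
From the budget, 2·y = 18 − 2·1 = 16, so y* = 8.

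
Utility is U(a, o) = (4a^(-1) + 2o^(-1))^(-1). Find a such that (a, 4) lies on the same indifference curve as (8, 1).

U depends on (a, o) only through S = 4a^(-1) + 2o^(-1), so equal utility means equal S. At (8, 1): S = 2.5.
With o = 4: 2·4^(-1) = 0.5, so 4a^(-1) = 2.5 − 0.5 = 2, i.e. a^(-1) = 0.5.
Hence a = 1/0.5 = 2.
Check: U(2, 4) = 0.4.

a = 2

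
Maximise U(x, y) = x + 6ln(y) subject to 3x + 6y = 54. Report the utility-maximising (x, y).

MU_x = 1, MU_y = 6/y.
MRS = 1 ÷ (6/y).
Tangency: set MRS = p_x/p_y = 3/6 = 0.5.
MRS depends only on y: (1/6)·y = 0.5 ⇒ y* = 0.5/(1/6) = 3.
From the budget, 3·x = 54 − 6·3 = 36, so x* = 12.

x* = 12, y* = 3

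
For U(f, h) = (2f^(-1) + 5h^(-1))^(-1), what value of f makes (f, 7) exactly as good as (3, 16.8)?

f = 8

U depends on (f, h) only through S = 2f^(-1) + 5h^(-1), so equal utility means equal S. At (3, 16.8): S = 27/28.
With h = 7: 5·7^(-1) = 5/7, so 2f^(-1) = 27/28 − 5/7 = 0.25, i.e. f^(-1) = 0.125.
Hence f = 1/0.125 = 8.
Check: U(8, 7) = 1.037.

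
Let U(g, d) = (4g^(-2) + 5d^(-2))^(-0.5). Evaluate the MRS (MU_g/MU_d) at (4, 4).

MRS = 0.8

For CES with ρ = -2, MRS = (4/5)·(d/g)^3.
At (4, 4): MRS = 0.8.
That is, one extra unit of g is worth 0.8 units of d at the margin.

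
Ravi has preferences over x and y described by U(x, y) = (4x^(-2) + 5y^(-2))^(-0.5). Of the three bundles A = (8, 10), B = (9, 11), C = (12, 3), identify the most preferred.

Evaluate utility at each bundle:
U(A) = 2.981.
U(B) = 3.320.
U(C) = 1.309.
Highest utility is B, so B ≻ A ≻ C.

Bundle B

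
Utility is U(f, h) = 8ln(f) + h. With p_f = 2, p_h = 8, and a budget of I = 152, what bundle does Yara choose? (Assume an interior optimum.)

MU_f = 8/f, MU_h = 1.
MRS = 8/f ÷ 1.
Tangency: set MRS = p_f/p_h = 2/8 = 0.25.
MRS depends only on f: 8/f = 0.25 ⇒ f* = 8/0.25 = 32.
From the budget, 8·h = 152 − 2·32 = 88, so h* = 11.

f* = 32, h* = 11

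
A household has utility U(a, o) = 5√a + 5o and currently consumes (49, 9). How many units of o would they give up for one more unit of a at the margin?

MRS = 1/14

MU_a = 5/(2√a), MU_o = 5.
MRS = 5/(2√a) ÷ 5.
At (49, 9): MRS = 1/14.
So at (49, 9) the consumer would give up 1/14 units of o for one more unit of a.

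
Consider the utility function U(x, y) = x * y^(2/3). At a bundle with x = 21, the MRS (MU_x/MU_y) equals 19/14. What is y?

y = 19

MU_x = y^(2/3) and MU_y = 2/3·x·y^(-1/3).
MRS = MU_x/MU_y = (1.5)·y/x.
Substitute x = 21: MRS = y/14. Setting y/14 = 19/14 gives y = (19/14)·14 = 19.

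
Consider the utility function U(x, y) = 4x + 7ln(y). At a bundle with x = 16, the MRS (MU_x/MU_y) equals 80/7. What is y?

y = 20

MU_x = 4, MU_y = 7/y.
MRS = 4 ÷ (7/y).
MRS depends only on y: (4/7)·y = 80/7 ⇒ y = (80/7)/(4/7) = 20.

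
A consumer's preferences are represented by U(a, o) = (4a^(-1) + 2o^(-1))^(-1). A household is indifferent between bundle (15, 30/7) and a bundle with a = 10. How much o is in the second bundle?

o = 6

U depends on (a, o) only through S = 4a^(-1) + 2o^(-1), so equal utility means equal S. At (15, 30/7): S = 11/15.
With a = 10: 4·10^(-1) = 0.4, so 2o^(-1) = 11/15 − 0.4 = 1/3, i.e. o^(-1) = 1/6.
Hence o = 1/(1/6) = 6.
Check: U(10, 6) = 1.3636.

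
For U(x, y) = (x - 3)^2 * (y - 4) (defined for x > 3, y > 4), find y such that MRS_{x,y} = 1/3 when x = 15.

MU_x = 2·(x−3)·(y−4), MU_y = (x−3)^2.
MRS = (2/1)·(y−4)/(x−3).
Substitute x = 15: MRS = (y − 4)/6. Setting this equal to 1/3 gives y − 4 = (1/3)·6 = 2, so y = 6.

y = 6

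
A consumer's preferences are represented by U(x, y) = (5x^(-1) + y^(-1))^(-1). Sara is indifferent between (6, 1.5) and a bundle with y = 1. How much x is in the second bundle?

x = 10

U depends on (x, y) only through S = 5x^(-1) + y^(-1), so equal utility means equal S. At (6, 1.5): S = 1.5.
With y = 1: 1^(-1) = 1, so 5x^(-1) = 1.5 − 1 = 0.5, i.e. x^(-1) = 0.1.
Hence x = 1/0.1 = 10.
Check: U(10, 1) = 0.6667.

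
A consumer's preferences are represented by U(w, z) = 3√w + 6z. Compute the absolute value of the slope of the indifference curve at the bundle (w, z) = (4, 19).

MU_w = 3/(2√w), MU_z = 6.
MRS = 3/(2√w) ÷ 6.
At (4, 19): MRS = 0.125.
The indifference curve has slope −0.125 at this bundle.

MRS = 0.125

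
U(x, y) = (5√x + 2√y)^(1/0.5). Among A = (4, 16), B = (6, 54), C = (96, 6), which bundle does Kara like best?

Bundle C

Evaluate utility at each bundle:
U(A) = 324.000.
U(B) = 726.000.
U(C) = 2904.000.
Highest utility is C, so C ≻ B ≻ A.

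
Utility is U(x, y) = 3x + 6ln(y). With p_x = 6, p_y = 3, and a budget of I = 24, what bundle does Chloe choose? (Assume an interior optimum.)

MU_x = 3, MU_y = 6/y.
MRS = 3 ÷ (6/y).
Tangency: set MRS = p_x/p_y = 6/3 = 2.
MRS depends only on y: 0.5·y = 2 ⇒ y* = 2/0.5 = 4.
From the budget, 6·x = 24 − 3·4 = 12, so x* = 2.

x* = 2, y* = 4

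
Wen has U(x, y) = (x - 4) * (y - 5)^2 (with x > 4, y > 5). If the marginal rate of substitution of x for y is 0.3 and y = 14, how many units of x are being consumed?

MU_x = (y−5)^2, MU_y = 2·(x−4)·(y−5).
MRS = (1/2)·(y−5)/(x−4).
Substitute y = 14: MRS = 4.5/(x − 4). Setting this equal to 0.3 gives x − 4 = 4.5/0.3 = 15, so x = 19.

x = 19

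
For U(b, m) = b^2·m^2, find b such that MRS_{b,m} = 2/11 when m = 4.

b = 22

MU_b = 2·b·m^2 and MU_m = 2·b^2·m.
MRS = MU_b/MU_m = m/b.
Substitute m = 4: MRS = 4/b. Setting 4/b = 2/11 gives b = 4/(2/11) = 22.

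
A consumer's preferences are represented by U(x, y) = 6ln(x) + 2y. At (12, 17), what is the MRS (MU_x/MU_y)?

MRS = 0.25

MU_x = 6/x, MU_y = 2.
MRS = 6/x ÷ 2.
At (12, 17): MRS = 0.25.
That is, one extra unit of x is worth 0.25 units of y at the margin.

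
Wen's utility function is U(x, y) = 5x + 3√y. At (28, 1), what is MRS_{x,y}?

MU_x = 5, MU_y = 3/(2√y).
MRS = 5 ÷ (3/(2√y)).
At (28, 1): MRS = 10/3.
So at (28, 1) the consumer would give up 10/3 units of y for one more unit of x.

MRS = 10/3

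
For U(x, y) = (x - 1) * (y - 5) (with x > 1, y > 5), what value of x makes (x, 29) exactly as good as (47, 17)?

x = 24

U(47, 17) = 552.
Set U(x, 29) = 552 and solve.
With y = 29: (29 − 5) = 24, so (x − 1) = 552/24 = 23.
So x = 1 + 23 = 24.
Check: U(24, 29) = 552.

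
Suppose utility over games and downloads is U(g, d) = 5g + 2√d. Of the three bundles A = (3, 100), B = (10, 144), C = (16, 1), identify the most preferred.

Bundle C

Evaluate utility at each bundle:
U(A) = 35.000.
U(B) = 74.000.
U(C) = 82.000.
Highest utility is C, so C ≻ B ≻ A.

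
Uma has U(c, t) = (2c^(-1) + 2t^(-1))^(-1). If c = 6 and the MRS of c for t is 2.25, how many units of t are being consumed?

t = 9

For CES with ρ = -1, MRS = (t/c)^2.
Setting (t/6)^2 = 2.25 gives t/6 = 1.5 and t = 9.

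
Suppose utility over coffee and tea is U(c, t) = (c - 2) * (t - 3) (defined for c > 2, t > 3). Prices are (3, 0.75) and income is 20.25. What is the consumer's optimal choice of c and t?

c* = 4, t* = 11

MU_c = (t−3), MU_t = (c−2).
MRS = (t−3)/(c−2).
Tangency: set MRS = p_c/p_t = 3/0.75 = 4.
So (t − 3)/(c − 2) = 4, i.e. (t − 3) = 4·(c − 2).
Rewrite the budget in excess-of-subsistence terms: 3·(c − 2) + 0.75·(t − 3) = 20.25 − 3·2 − 0.75·3 = 12.
Substituting, 6·(c − 2) = 12, so c − 2 = 2 and c* = 4.
Then t − 3 = 4·2 = 8, so t* = 11.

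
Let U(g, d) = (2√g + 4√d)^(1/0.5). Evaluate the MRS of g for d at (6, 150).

For CES with ρ = 0.5, MRS = (2/4)·√(d/g).
At (6, 150): MRS = 2.5.
That is, one extra unit of g is worth 2.5 units of d at the margin.

MRS = 2.5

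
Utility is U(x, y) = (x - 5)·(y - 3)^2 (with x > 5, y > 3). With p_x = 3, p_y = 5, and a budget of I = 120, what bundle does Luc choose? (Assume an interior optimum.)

MU_x = (y−3)^2, MU_y = 2·(x−5)·(y−3).
MRS = (1/2)·(y−3)/(x−5).
Tangency: set MRS = p_x/p_y = 3/5 = 0.6.
So (1/2)·(y − 3)/(x − 5) = 0.6, i.e. (y − 3) = 1.2·(x − 5).
Rewrite the budget in excess-of-subsistence terms: 3·(x − 5) + 5·(y − 3) = 120 − 3·5 − 5·3 = 90.
Substituting, 9·(x − 5) = 90, so x − 5 = 10 and x* = 15.
Then y − 3 = 1.2·10 = 12, so y* = 15.

x* = 15, y* = 15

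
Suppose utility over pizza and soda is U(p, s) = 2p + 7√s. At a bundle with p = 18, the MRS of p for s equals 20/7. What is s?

s = 25

MU_p = 2, MU_s = 7/(2√s).
MRS = 2 ÷ (7/(2√s)).
MRS depends only on s: (4/7)·√s = 20/7 ⇒ √s = (20/7)/(4/7) = 5 ⇒ s = 25.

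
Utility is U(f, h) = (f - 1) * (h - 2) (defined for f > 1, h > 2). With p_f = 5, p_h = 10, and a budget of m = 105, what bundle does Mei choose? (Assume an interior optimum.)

f* = 9, h* = 6

MU_f = (h−2), MU_h = (f−1).
MRS = (h−2)/(f−1).
Tangency: set MRS = p_f/p_h = 5/10 = 0.5.
So (h − 2)/(f − 1) = 0.5, i.e. (h − 2) = 0.5·(f − 1).
Rewrite the budget in excess-of-subsistence terms: 5·(f − 1) + 10·(h − 2) = 105 − 5·1 − 10·2 = 80.
Substituting, 10·(f − 1) = 80, so f − 1 = 8 and f* = 9.
Then h − 2 = 0.5·8 = 4, so h* = 6.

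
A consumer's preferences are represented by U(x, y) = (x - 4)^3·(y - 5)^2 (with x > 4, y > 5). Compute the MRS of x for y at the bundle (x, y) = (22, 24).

MU_x = 3·(x−4)^2·(y−5)^2, MU_y = 2·(x−4)^3·(y−5).
MRS = (3/2)·(y−5)/(x−4).
At (22, 24): MRS = 19/12.
So at (22, 24) the consumer would give up 19/12 units of y for one more unit of x.

MRS = 19/12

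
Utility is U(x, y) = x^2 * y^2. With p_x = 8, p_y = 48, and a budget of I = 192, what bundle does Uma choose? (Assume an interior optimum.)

MU_x = 2·x·y^2 and MU_y = 2·x^2·y.
MRS = MU_x/MU_y = y/x.
Tangency: set MRS = p_x/p_y = 8/48 = 1/6.
So y/x = 1/6, i.e. y = (1/6)·x.
Substitute into the budget 8·x + 48·y = 192: 16·x = 192, so x* = 12.
Then y* = (1/6)·12 = 2.

x* = 12, y* = 2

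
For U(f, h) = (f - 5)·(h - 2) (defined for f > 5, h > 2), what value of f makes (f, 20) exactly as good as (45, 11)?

f = 25

U(45, 11) = 360.
Set U(f, 20) = 360 and solve.
With h = 20: (20 − 2) = 18, so (f − 5) = 360/18 = 20.
So f = 5 + 20 = 25.
Check: U(25, 20) = 360.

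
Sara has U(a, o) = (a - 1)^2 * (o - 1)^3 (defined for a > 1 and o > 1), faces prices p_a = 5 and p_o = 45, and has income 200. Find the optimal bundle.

MU_a = 2·(a−1)·(o−1)^3, MU_o = 3·(a−1)^2·(o−1)^2.
MRS = (2/3)·(o−1)/(a−1).
Tangency: set MRS = p_a/p_o = 5/45 = 1/9.
So (2/3)·(o − 1)/(a − 1) = 1/9, i.e. (o − 1) = (1/6)·(a − 1).
Rewrite the budget in excess-of-subsistence terms: 5·(a − 1) + 45·(o − 1) = 200 − 5·1 − 45·1 = 150.
Substituting, 12.5·(a − 1) = 150, so a − 1 = 12 and a* = 13.
Then o − 1 = (1/6)·12 = 2, so o* = 3.

a* = 13, o* = 3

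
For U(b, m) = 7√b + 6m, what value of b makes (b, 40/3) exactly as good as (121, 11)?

b = 81

U(121, 11) = 143.
Set U(b, 40/3) = 143 and solve.
With m = 40/3: 7√b = 143 − 6·40/3 = 63, so √b = 9 and b = 81.
Check: U(81, 40/3) = 143.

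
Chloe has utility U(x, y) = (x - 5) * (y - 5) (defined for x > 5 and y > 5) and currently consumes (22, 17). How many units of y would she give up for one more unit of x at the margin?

MU_x = (y−5), MU_y = (x−5).
MRS = (y−5)/(x−5).
At (22, 17): MRS = 12/17.
The indifference curve has slope −12/17 at this bundle.

MRS = 12/17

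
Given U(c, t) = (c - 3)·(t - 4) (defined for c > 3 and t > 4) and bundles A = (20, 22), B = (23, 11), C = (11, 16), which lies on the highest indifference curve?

Bundle A

Evaluate utility at each bundle:
U(A) = 306.
U(B) = 140.
U(C) = 96.
Highest utility is A, so A ≻ B ≻ C.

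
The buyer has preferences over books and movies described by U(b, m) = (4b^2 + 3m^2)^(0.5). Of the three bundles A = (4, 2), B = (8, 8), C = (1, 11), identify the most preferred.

Evaluate utility at each bundle:
U(A) = 8.718.
U(B) = 21.166.
U(C) = 19.157.
Highest utility is B, so B ≻ C ≻ A.

Bundle B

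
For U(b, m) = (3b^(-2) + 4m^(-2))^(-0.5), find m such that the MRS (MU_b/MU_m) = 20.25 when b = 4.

For CES with ρ = -2, MRS = (3/4)·(m/b)^3.
Setting (3/4)·(m/4)^3 = 20.25 gives (m/4)^3 = 27, so m/4 = 3 and m = 12.

m = 12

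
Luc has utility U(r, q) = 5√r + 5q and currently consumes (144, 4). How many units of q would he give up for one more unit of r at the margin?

MU_r = 5/(2√r), MU_q = 5.
MRS = 5/(2√r) ÷ 5.
At (144, 4): MRS = 1/24.
So at (144, 4) the consumer would give up 1/24 units of q for one more unit of r.

MRS = 1/24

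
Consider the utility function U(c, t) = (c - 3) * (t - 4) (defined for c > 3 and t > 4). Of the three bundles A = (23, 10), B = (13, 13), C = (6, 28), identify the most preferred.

Evaluate utility at each bundle:
U(A) = 120.
U(B) = 90.
U(C) = 72.
Highest utility is A, so A ≻ B ≻ C.

Bundle A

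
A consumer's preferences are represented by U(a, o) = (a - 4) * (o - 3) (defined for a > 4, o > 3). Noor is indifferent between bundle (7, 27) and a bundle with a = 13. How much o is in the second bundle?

o = 11

U(7, 27) = 72.
Set U(13, o) = 72 and solve.
With a = 13: (13 − 4) = 9, so (o − 3) = 72/9 = 8.
So o = 3 + 8 = 11.
Check: U(13, 11) = 72.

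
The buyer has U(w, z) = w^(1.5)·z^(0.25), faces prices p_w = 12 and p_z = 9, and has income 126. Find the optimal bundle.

w* = 9, z* = 2

MU_w = 1.5·√w·z^(0.25) and MU_z = 0.25·w^(1.5)·z^(-0.75).
MRS = MU_w/MU_z = (6)·z/w.
Tangency: set MRS = p_w/p_z = 12/9 = 4/3.
So (6)·z/w = 4/3, i.e. z = (2/9)·w.
Substitute into the budget 12·w + 9·z = 126: 14·w = 126, so w* = 9.
Then z* = (2/9)·9 = 2.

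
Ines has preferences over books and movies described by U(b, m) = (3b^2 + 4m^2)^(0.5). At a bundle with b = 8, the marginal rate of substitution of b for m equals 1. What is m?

For CES with ρ = 2, MRS = (3/4)·(m/b)^(-1).
Setting (3/4)·(m/8)^(-1) = 1 gives (m/8)^(-1) = 4/3, so m/8 = 0.75 and m = 6.

m = 6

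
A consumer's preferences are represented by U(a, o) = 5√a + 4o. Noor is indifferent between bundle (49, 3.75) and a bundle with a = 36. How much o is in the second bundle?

U(49, 3.75) = 50.
Set U(36, o) = 50 and solve.
With a = 36: √36 = 6, so 4o = 50 − 5·6 = 20 and o = 5.
Check: U(36, 5) = 50.

o = 5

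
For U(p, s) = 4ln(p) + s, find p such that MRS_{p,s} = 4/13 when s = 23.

MU_p = 4/p, MU_s = 1.
MRS = 4/p ÷ 1.
MRS depends only on p: 4/p = 4/13 ⇒ p = 4/(4/13) = 13.

p = 13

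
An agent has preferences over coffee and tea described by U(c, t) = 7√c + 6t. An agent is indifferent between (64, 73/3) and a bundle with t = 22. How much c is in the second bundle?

U(64, 73/3) = 202.
Set U(c, 22) = 202 and solve.
With t = 22: 7√c = 202 − 6·22 = 70, so √c = 10 and c = 100.
Check: U(100, 22) = 202.

c = 100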